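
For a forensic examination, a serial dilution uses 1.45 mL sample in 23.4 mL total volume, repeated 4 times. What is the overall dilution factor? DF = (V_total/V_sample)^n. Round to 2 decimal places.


Dilution factor calculation:
Single dilution = V_total / V_sample = 23.4 / 1.45 ≈ 16.137931
Number of dilutions = 4
Total DF = (23.4 / 1.45)^4 (full precision, rounded at the end) = 67825.25

67825.25


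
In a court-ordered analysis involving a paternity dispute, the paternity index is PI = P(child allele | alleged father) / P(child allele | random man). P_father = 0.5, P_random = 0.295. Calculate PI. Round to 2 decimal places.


Paternity Index calculation:
PI = P(allele|father) / P(allele|random)
PI = 0.5 / 0.295
PI = 1.69

1.69


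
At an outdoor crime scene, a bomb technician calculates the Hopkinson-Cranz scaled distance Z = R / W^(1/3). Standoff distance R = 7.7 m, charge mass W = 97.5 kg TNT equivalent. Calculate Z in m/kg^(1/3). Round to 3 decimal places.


Scaled distance calculation:
W^(1/3) = 97.5^(1/3) = 4.602582
Z = R / W^(1/3) = 7.7 / 4.602582
Z = 1.673 m/kg^(1/3)

1.673


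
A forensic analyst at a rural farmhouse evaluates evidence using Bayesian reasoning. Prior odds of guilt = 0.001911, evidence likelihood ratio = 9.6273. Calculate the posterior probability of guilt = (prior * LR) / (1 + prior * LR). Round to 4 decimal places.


Bayesian evidence evaluation:
Posterior odds = prior_odds * LR = 0.001911 * 9.6273 = 0.01839777
Posterior probability = posterior_odds / (1 + posterior_odds)
= 0.01839777 / (1 + 0.01839777)
= 0.01839777 / 1.01839777
= 0.0181

0.0181


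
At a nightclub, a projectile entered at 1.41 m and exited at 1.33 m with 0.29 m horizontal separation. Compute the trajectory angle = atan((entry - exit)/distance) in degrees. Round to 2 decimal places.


Bullet trajectory angle:
Height difference = 1.41 - 1.33 = 0.08 m
angle = atan(0.08 / 0.29)
angle = atan(0.275862)
angle = 15.42 degrees

15.42


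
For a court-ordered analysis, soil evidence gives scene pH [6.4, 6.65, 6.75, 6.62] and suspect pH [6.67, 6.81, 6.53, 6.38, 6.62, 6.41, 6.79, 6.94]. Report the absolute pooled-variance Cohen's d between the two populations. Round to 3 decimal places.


Pooled-variance Cohen's d for soil pH comparison:
Scene mean = 26.42 / 4 = 6.605
Suspect mean = 53.15 / 8 = 6.64375
Scene sample variance s_s^2 = 0.021767
Suspect sample variance s_c^2 = 0.039313
Pooled variance = ((n_s-1)*s_s^2 + (n_c-1)*s_c^2) / (n_s + n_c - 2) = 0.034049
Pooled SD = sqrt(0.034049) = 0.184524
Mean difference = -0.03875
|d| = |-0.03875| / 0.184524 = 0.210

0.210


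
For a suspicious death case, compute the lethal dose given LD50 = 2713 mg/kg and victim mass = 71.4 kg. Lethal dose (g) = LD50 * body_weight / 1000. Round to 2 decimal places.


Lethal dose calculation:
Lethal dose = LD50 * body_weight / 1000
= 2713 * 71.4 / 1000
= 193708.2 / 1000
= 193.71 g

193.71


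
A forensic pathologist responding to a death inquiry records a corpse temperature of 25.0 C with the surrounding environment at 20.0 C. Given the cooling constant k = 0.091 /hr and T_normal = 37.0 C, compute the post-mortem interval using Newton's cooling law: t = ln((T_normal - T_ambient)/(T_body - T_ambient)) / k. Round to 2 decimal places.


Using Newton's law of cooling:
t = ln((T_normal - T_ambient) / (T_body - T_ambient)) / k
T_normal - T_ambient = 17.0
T_body - T_ambient = 5.0
Ratio = 3.4
ln(ratio) = 1.223775
t = 1.223775 / 0.091 = 13.45 hours

13.45


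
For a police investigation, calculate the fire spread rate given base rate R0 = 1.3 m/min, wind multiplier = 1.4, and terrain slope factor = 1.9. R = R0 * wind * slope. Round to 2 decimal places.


Fire spread rate calculation:
R = R0 * wind_factor * slope_factor
= 1.3 * 1.4 * 1.9
= 1.82 * 1.9
= 3.46 m/min

3.46


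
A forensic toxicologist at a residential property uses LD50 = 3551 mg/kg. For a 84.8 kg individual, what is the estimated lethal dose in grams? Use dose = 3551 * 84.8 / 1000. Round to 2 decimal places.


Lethal dose calculation:
Lethal dose = LD50 * body_weight / 1000
= 3551 * 84.8 / 1000
= 301124.8 / 1000
= 301.12 g

301.12


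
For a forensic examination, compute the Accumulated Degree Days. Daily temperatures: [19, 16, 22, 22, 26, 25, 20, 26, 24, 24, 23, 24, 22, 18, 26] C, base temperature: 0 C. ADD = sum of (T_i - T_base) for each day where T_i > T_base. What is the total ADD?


Computing ADD day by day:
Day 1: max(0, 19 - 0) = 19
Day 2: max(0, 16 - 0) = 16
Day 3: max(0, 22 - 0) = 22
Day 4: max(0, 22 - 0) = 22
Day 5: max(0, 26 - 0) = 26
Day 6: max(0, 25 - 0) = 25
Day 7: max(0, 20 - 0) = 20
Day 8: max(0, 26 - 0) = 26
Day 9: max(0, 24 - 0) = 24
Day 10: max(0, 24 - 0) = 24
Day 11: max(0, 23 - 0) = 23
Day 12: max(0, 24 - 0) = 24
Day 13: max(0, 22 - 0) = 22
Day 14: max(0, 18 - 0) = 18
Day 15: max(0, 26 - 0) = 26
Total ADD = 337

337


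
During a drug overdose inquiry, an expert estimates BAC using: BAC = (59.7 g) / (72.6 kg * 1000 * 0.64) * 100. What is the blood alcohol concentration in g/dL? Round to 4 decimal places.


Applying the Widmark formula:
BAC = (dose_g / (body_wt * 1000 * r)) * 100
Denominator = 72.6 * 1000 * 0.64 = 46464
BAC = (59.7 / 46464) * 100
BAC = 0.1285 g/dL

0.1285


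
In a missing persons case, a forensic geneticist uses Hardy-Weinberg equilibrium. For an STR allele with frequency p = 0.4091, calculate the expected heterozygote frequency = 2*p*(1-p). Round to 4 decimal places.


Hardy-Weinberg heterozygote frequency:
q = 1 - p = 1 - 0.4091 = 0.5909
2pq = 2 * 0.4091 * 0.5909 = 0.4835

0.4835


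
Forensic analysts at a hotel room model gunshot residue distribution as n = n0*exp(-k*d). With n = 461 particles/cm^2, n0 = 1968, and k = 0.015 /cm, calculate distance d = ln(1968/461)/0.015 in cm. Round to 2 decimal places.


GSR distance calculation:
n0/n = 1968 / 461 = 4.26898
ln(n0/n) = 1.451375
d = 1.451375 / 0.015 = 96.76 cm

96.76


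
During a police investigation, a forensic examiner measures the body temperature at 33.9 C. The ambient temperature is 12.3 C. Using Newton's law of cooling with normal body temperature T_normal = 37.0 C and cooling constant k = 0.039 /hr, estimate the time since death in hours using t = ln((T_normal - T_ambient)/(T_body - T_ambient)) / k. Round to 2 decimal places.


Using Newton's law of cooling:
t = ln((T_normal - T_ambient) / (T_body - T_ambient)) / k
T_normal - T_ambient = 24.7
T_body - T_ambient = 21.6
Ratio = 1.143519
ln(ratio) = 0.13411
t = 0.13411 / 0.039 = 3.44 hours

3.44


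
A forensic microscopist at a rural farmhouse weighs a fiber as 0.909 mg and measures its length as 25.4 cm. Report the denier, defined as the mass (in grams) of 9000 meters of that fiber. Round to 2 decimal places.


Denier calculation:
Mass in grams = 0.909 mg / 1000 = 0.000909 g
Length in meters = 25.4 cm / 100 = 0.254 m
Linear density = mass / length = 0.000909 / 0.254 = 0.00357874 g/m
Denier = (g/m) * 9000 = 0.00357874 * 9000 = 32.21

32.21


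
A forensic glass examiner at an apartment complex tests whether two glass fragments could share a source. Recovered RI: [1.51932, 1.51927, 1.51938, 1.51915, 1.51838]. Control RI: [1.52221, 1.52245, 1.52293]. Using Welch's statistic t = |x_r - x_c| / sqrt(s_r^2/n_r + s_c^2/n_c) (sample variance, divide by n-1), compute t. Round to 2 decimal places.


Welch's t-criterion for glass RI comparison:
Recovered mean = sum / n_r = 7.5955 / 5 = 1.5191
Control mean = sum / n_c = 4.56759 / 3 = 1.52253
Recovered sample variance s_r^2 = 1.6915e-07
Control sample variance s_c^2 = 1.344e-07
Welch SE (unpooled) = sqrt(s_r^2/n_r + s_c^2/n_c) = sqrt(3.383e-08 + 4.48e-08) = sqrt(7.863e-08) = 0.00028041
|mean_r - mean_c| = 0.00343
t = 0.00343 / 0.00028041 = 12.23

12.23


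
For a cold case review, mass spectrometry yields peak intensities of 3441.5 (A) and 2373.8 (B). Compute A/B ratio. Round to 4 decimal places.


Spectral peak ratio:
Peak A = 3441.5 counts
Peak B = 2373.8 counts
Ratio = 3441.5 / 2373.8 = 1.4498

1.4498


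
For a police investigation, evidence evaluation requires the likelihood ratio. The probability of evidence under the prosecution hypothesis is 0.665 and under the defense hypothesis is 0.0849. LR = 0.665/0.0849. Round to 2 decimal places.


Likelihood ratio calculation:
LR = P(E|Hp) / P(E|Hd)
LR = 0.665 / 0.0849
LR = 7.83

7.83


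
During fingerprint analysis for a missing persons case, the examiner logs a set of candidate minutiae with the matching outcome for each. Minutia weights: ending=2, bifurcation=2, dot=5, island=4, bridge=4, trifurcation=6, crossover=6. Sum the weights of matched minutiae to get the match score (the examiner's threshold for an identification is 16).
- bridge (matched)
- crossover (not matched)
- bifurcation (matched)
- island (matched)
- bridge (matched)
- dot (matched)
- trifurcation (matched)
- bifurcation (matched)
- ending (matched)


Weighted minutiae match score:
  bridge: matched, +4 (running total 4)
  crossover: not matched, +0
  bifurcation: matched, +2 (running total 6)
  island: matched, +4 (running total 10)
  bridge: matched, +4 (running total 14)
  dot: matched, +5 (running total 19)
  trifurcation: matched, +6 (running total 25)
  bifurcation: matched, +2 (running total 27)
  ending: matched, +2 (running total 29)
Total score = 29
Threshold = 16; verdict = identification

29


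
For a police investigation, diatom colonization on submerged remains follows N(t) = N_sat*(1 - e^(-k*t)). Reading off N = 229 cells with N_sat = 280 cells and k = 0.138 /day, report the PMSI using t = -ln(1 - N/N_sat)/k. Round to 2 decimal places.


PMSI from diatom colonization curve:
N / N_sat = 229 / 280 = 0.817857
1 - N/N_sat = 0.182143
ln(1 - N/N_sat) = -1.702963
t = -ln(1 - N/N_sat) / k = -(-1.702963) / 0.138 = 12.34 days

12.34


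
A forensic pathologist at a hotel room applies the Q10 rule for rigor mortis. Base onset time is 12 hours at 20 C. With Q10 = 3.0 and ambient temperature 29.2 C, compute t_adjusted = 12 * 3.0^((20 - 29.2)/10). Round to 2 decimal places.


Rigor mortis time adjustment:
Exponent = (T_ref - T_actual) / 10 = (20 - 29.2) / 10 = -0.92
Q10 factor = 3.0^-0.92 = 0.36396
t_adjusted = 12 * 0.36396 = 4.37 hours

4.37


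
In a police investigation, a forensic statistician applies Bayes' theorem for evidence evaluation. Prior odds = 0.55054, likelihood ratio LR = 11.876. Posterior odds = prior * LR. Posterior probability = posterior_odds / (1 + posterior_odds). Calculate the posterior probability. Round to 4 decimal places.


Bayesian evidence evaluation:
Posterior odds = prior_odds * LR = 0.55054 * 11.876 = 6.538213
Posterior probability = posterior_odds / (1 + posterior_odds)
= 6.538213 / (1 + 6.538213)
= 6.538213 / 7.538213
= 0.8673

0.8673


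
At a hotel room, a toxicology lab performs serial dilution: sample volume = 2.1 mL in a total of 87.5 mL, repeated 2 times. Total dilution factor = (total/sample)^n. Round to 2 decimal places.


Dilution factor calculation:
Single dilution = V_total / V_sample = 87.5 / 2.1 ≈ 41.666667
Number of dilutions = 2
Total DF = (87.5 / 2.1)^2 (full precision, rounded at the end) = 1736.11

1736.11


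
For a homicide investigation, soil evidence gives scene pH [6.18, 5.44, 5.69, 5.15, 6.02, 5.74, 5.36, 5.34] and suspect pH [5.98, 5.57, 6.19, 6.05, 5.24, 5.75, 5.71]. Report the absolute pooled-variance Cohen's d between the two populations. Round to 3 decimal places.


Pooled-variance Cohen's d for soil pH comparison:
Scene mean = 44.92 / 8 = 5.615
Suspect mean = 40.49 / 7 = 5.784286
Scene sample variance s_s^2 = 0.127429
Suspect sample variance s_c^2 = 0.103729
Pooled variance = ((n_s-1)*s_s^2 + (n_c-1)*s_c^2) / (n_s + n_c - 2) = 0.11649
Pooled SD = sqrt(0.11649) = 0.341306
Mean difference = -0.169286
|d| = |-0.169286| / 0.341306 = 0.496

0.496


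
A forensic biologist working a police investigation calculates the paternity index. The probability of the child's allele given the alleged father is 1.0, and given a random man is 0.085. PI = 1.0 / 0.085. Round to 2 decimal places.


Paternity Index calculation:
PI = P(allele|father) / P(allele|random)
PI = 1.0 / 0.085
PI = 11.76

11.76


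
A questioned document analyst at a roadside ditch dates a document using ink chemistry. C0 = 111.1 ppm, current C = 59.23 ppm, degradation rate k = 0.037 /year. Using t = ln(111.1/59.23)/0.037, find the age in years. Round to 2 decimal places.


Document age estimation:
C0/C = 111.1 / 59.23 = 1.875739
ln(C0/C) = 0.629003
t = 0.629003 / 0.037 = 17.00 years

17.00


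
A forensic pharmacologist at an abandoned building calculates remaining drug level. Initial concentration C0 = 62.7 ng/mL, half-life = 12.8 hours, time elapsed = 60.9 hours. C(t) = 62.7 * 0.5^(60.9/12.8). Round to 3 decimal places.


Drug concentration decay:
Number of half-lives = t / t_half = 60.9 / 12.8 = 4.757812
Decay factor = 0.5^4.757812 = 0.03696204
C(t) = 62.7 * 0.03696204 = 2.318 ng/mL

2.318


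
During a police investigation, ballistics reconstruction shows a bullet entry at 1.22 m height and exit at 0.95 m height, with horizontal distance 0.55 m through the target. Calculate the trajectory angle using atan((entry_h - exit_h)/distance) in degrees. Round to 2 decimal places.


Bullet trajectory angle:
Height difference = 1.22 - 0.95 = 0.27 m
angle = atan(0.27 / 0.55)
angle = atan(0.490909)
angle = 26.15 degrees

26.15


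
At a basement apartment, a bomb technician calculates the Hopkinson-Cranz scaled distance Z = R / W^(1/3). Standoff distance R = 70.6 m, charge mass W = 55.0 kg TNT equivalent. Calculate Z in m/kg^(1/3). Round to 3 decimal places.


Scaled distance calculation:
W^(1/3) = 55.0^(1/3) = 3.802952
Z = R / W^(1/3) = 70.6 / 3.802952
Z = 18.565 m/kg^(1/3)

18.565


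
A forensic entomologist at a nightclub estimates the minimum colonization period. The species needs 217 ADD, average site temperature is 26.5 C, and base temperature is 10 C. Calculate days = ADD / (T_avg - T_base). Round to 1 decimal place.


Insect development time:
Effective temperature = avg_temp - T_base = 26.5 - 10 = 16.5 C
Days = ADD / effective_temp = 217 / 16.5 = 13.2 days

13.2


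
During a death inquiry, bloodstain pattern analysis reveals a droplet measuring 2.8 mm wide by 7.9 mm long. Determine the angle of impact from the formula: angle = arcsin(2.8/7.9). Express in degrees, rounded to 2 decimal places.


Blood spatter impact angle calculation:
width / length = 2.8 / 7.9 = 0.35443
angle = arcsin(0.35443)
angle = 20.76 degrees

20.76


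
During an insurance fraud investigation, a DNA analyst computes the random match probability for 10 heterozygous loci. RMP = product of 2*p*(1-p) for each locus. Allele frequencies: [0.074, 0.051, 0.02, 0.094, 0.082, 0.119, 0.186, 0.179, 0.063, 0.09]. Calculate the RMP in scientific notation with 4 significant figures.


Computing RMP for 10 loci:
Locus 1: 2 * 0.074 * 0.926 = 0.137048
Locus 2: 2 * 0.051 * 0.949 = 0.096798
Locus 3: 2 * 0.02 * 0.98 = 0.0392
Locus 4: 2 * 0.094 * 0.906 = 0.170328
Locus 5: 2 * 0.082 * 0.918 = 0.150552
Locus 6: 2 * 0.119 * 0.881 = 0.209678
Locus 7: 2 * 0.186 * 0.814 = 0.302808
Locus 8: 2 * 0.179 * 0.821 = 0.293918
Locus 9: 2 * 0.063 * 0.937 = 0.118062
Locus 10: 2 * 0.09 * 0.91 = 0.1638
RMP = 4.812e-09

4.812e-09


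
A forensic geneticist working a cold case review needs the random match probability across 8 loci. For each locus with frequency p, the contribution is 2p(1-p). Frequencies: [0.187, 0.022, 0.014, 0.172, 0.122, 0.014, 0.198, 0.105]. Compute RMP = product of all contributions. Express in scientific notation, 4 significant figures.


Computing RMP for 8 loci:
Locus 1: 2 * 0.187 * 0.813 = 0.304062
Locus 2: 2 * 0.022 * 0.978 = 0.043032
Locus 3: 2 * 0.014 * 0.986 = 0.027608
Locus 4: 2 * 0.172 * 0.828 = 0.284832
Locus 5: 2 * 0.122 * 0.878 = 0.214232
Locus 6: 2 * 0.014 * 0.986 = 0.027608
Locus 7: 2 * 0.198 * 0.802 = 0.317592
Locus 8: 2 * 0.105 * 0.895 = 0.18795
RMP = 3.633e-08

3.633e-08


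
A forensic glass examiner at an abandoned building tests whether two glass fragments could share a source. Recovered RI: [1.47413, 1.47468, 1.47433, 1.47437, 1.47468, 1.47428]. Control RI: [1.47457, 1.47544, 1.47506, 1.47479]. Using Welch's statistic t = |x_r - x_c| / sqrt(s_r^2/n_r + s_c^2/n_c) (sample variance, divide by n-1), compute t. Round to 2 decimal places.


Welch's t-criterion for glass RI comparison:
Recovered mean = sum / n_r = 8.84647 / 6 = 1.4744117
Control mean = sum / n_c = 5.89986 / 4 = 1.474965
Recovered sample variance s_r^2 = 4.98167e-08
Control sample variance s_c^2 = 1.40433e-07
Welch SE (unpooled) = sqrt(s_r^2/n_r + s_c^2/n_c) = sqrt(8.30278e-09 + 3.51083e-08) = sqrt(4.34111e-08) = 0.000208353
|mean_r - mean_c| = 0.000553333
t = 0.000553333 / 0.000208353 = 2.66

2.66


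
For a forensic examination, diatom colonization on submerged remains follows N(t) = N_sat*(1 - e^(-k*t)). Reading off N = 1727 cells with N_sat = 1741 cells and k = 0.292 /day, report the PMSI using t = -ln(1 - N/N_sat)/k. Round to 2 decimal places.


PMSI from diatom colonization curve:
N / N_sat = 1727 / 1741 = 0.991959
1 - N/N_sat = 0.008041
ln(1 - N/N_sat) = -4.823202
t = -ln(1 - N/N_sat) / k = -(-4.823202) / 0.292 = 16.52 days

16.52


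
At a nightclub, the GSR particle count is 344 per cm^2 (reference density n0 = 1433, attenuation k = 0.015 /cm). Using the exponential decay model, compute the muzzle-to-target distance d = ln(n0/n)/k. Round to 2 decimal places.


GSR distance calculation:
n0/n = 1433 / 344 = 4.165698
ln(n0/n) = 1.426884
d = 1.426884 / 0.015 = 95.13 cm

95.13


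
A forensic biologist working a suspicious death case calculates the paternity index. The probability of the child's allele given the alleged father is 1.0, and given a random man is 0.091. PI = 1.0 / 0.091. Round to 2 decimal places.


Paternity Index calculation:
PI = P(allele|father) / P(allele|random)
PI = 1.0 / 0.091
PI = 10.99

10.99


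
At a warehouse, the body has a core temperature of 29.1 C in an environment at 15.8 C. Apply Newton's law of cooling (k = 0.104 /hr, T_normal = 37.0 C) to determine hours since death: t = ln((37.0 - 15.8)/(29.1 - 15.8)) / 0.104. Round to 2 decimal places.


Using Newton's law of cooling:
t = ln((T_normal - T_ambient) / (T_body - T_ambient)) / k
T_normal - T_ambient = 21.2
T_body - T_ambient = 13.3
Ratio = 1.593985
ln(ratio) = 0.466237
t = 0.466237 / 0.104 = 4.48 hours

4.48


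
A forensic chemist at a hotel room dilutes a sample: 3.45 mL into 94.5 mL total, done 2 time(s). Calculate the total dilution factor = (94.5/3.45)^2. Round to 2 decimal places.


Dilution factor calculation:
Single dilution = V_total / V_sample = 94.5 / 3.45 ≈ 27.391304
Number of dilutions = 2
Total DF = (94.5 / 3.45)^2 (full precision, rounded at the end) = 750.28

750.28


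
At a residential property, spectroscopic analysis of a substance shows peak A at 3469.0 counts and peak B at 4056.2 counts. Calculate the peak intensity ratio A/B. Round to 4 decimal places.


Spectral peak ratio:
Peak A = 3469.0 counts
Peak B = 4056.2 counts
Ratio = 3469.0 / 4056.2 = 0.8552

0.8552


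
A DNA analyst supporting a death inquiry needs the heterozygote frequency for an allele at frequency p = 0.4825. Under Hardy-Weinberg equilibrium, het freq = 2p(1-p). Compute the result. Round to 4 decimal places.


Hardy-Weinberg heterozygote frequency:
q = 1 - p = 1 - 0.4825 = 0.5175
2pq = 2 * 0.4825 * 0.5175 = 0.4994

0.4994


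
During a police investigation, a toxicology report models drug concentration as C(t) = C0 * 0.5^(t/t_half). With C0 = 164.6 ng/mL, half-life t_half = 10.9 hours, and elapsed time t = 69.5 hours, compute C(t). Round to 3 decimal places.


Drug concentration decay:
Number of half-lives = t / t_half = 69.5 / 10.9 = 6.376147
Decay factor = 0.5^6.376147 = 0.01203895
C(t) = 164.6 * 0.01203895 = 1.982 ng/mL

1.982


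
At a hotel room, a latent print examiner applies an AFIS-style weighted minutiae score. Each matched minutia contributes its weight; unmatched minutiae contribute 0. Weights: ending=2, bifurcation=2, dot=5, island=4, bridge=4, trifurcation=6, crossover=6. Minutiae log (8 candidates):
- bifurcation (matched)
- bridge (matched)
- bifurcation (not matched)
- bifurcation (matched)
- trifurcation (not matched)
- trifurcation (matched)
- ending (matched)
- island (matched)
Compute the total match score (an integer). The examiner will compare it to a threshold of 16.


Weighted minutiae match score:
  bifurcation: matched, +2 (running total 2)
  bridge: matched, +4 (running total 6)
  bifurcation: not matched, +0
  bifurcation: matched, +2 (running total 8)
  trifurcation: not matched, +0
  trifurcation: matched, +6 (running total 14)
  ending: matched, +2 (running total 16)
  island: matched, +4 (running total 20)
Total score = 20
Threshold = 16; verdict = identification

20


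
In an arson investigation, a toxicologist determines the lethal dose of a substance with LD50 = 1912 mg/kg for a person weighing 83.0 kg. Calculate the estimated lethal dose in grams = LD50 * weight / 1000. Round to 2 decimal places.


Lethal dose calculation:
Lethal dose = LD50 * body_weight / 1000
= 1912 * 83.0 / 1000
= 158696 / 1000
= 158.70 g

158.70


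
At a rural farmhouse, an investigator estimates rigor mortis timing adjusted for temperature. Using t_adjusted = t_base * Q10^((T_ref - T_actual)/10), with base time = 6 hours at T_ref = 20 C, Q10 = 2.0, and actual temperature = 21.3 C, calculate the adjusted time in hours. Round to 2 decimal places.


Rigor mortis time adjustment:
Exponent = (T_ref - T_actual) / 10 = (20 - 21.3) / 10 = -0.13
Q10 factor = 2.0^-0.13 = 0.91383
t_adjusted = 6 * 0.91383 = 5.48 hours

5.48


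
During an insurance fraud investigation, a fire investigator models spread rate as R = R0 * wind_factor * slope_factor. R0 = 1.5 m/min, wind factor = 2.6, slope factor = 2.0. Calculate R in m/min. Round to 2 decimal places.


Fire spread rate calculation:
R = R0 * wind_factor * slope_factor
= 1.5 * 2.6 * 2.0
= 3.9 * 2.0
= 7.80 m/min

7.80


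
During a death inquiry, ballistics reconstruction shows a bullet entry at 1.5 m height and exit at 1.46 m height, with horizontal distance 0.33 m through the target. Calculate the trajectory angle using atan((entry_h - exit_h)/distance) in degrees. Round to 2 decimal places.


Bullet trajectory angle:
Height difference = 1.5 - 1.46 = 0.04 m
angle = atan(0.04 / 0.33)
angle = atan(0.121212)
angle = 6.91 degrees

6.91


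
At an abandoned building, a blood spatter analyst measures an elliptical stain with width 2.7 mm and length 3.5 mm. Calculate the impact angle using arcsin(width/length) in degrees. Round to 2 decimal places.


Blood spatter impact angle calculation:
width / length = 2.7 / 3.5 = 0.771429
angle = arcsin(0.771429)
angle = 50.48 degrees

50.48


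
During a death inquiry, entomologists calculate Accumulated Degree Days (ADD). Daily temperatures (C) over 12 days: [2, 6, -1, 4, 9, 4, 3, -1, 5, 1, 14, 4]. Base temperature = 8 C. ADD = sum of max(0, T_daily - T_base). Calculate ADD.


Computing ADD day by day:
Day 1: max(0, 2 - 8) = 0
Day 2: max(0, 6 - 8) = 0
Day 3: max(0, -1 - 8) = 0
Day 4: max(0, 4 - 8) = 0
Day 5: max(0, 9 - 8) = 1
Day 6: max(0, 4 - 8) = 0
Day 7: max(0, 3 - 8) = 0
Day 8: max(0, -1 - 8) = 0
Day 9: max(0, 5 - 8) = 0
Day 10: max(0, 1 - 8) = 0
Day 11: max(0, 14 - 8) = 6
Day 12: max(0, 4 - 8) = 0
Total ADD = 7

7


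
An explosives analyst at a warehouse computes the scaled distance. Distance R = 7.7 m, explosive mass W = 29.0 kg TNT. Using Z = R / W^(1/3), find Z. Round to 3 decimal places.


Scaled distance calculation:
W^(1/3) = 29.0^(1/3) = 3.072317
Z = R / W^(1/3) = 7.7 / 3.072317
Z = 2.506 m/kg^(1/3)

2.506


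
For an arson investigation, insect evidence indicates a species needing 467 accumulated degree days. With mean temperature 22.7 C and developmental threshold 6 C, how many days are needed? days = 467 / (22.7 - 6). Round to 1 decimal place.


Insect development time:
Effective temperature = avg_temp - T_base = 22.7 - 6 = 16.7 C
Days = ADD / effective_temp = 467 / 16.7 = 28.0 days

28.0


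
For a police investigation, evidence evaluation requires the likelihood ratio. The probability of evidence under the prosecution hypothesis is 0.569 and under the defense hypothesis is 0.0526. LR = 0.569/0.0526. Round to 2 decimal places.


Likelihood ratio calculation:
LR = P(E|Hp) / P(E|Hd)
LR = 0.569 / 0.0526
LR = 10.82

10.82


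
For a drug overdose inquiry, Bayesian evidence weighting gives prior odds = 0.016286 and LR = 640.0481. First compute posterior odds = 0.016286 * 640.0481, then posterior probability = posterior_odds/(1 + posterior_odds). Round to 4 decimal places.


Bayesian evidence evaluation:
Posterior odds = prior_odds * LR = 0.016286 * 640.0481 = 10.42382
Posterior probability = posterior_odds / (1 + posterior_odds)
= 10.42382 / (1 + 10.42382)
= 10.42382 / 11.42382
= 0.9125

0.9125


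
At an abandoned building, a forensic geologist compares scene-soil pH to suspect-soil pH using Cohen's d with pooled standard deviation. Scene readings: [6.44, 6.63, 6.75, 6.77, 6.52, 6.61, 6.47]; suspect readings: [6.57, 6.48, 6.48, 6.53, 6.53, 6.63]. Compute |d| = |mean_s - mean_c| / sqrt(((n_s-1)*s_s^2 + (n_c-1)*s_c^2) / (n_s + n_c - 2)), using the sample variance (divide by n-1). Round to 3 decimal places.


Pooled-variance Cohen's d for soil pH comparison:
Scene mean = 46.19 / 7 = 6.598571
Suspect mean = 39.22 / 6 = 6.536667
Scene sample variance s_s^2 = 0.016881
Suspect sample variance s_c^2 = 0.003267
Pooled variance = ((n_s-1)*s_s^2 + (n_c-1)*s_c^2) / (n_s + n_c - 2) = 0.010693
Pooled SD = sqrt(0.010693) = 0.103407
Mean difference = 0.061905
|d| = |0.061905| / 0.103407 = 0.599

0.599


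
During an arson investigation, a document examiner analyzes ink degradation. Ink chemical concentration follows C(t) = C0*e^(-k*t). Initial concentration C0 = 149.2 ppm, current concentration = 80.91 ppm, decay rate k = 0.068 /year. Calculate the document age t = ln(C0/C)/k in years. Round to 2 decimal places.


Document age estimation:
C0/C = 149.2 / 80.91 = 1.844024
ln(C0/C) = 0.61195
t = 0.61195 / 0.068 = 9.00 years

9.00


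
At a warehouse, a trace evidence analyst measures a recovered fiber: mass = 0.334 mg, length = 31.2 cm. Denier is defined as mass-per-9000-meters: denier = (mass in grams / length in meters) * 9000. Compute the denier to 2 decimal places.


Denier calculation:
Mass in grams = 0.334 mg / 1000 = 0.000334 g
Length in meters = 31.2 cm / 100 = 0.312 m
Linear density = mass / length = 0.000334 / 0.312 = 0.00107051 g/m
Denier = (g/m) * 9000 = 0.00107051 * 9000 = 9.63

9.63


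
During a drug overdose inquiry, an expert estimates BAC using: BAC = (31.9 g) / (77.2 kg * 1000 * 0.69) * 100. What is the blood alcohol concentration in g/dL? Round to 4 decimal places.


Applying the Widmark formula:
BAC = (dose_g / (body_wt * 1000 * r)) * 100
Denominator = 77.2 * 1000 * 0.69 = 53268
BAC = (31.9 / 53268) * 100
BAC = 0.0599 g/dL

0.0599


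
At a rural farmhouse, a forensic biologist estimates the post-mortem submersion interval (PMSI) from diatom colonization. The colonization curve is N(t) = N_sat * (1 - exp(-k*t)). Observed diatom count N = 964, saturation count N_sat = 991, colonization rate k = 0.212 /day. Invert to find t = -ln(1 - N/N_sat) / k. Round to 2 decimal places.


PMSI from diatom colonization curve:
N / N_sat = 964 / 991 = 0.972755
1 - N/N_sat = 0.027245
ln(1 - N/N_sat) = -3.602885
t = -ln(1 - N/N_sat) / k = -(-3.602885) / 0.212 = 16.99 days

16.99


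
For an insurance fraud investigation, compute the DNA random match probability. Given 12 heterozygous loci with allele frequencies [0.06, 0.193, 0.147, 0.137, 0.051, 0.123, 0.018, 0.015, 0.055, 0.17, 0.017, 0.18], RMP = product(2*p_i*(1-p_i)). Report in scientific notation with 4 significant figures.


Computing RMP for 12 loci:
Locus 1: 2 * 0.06 * 0.94 = 0.1128
Locus 2: 2 * 0.193 * 0.807 = 0.311502
Locus 3: 2 * 0.147 * 0.853 = 0.250782
Locus 4: 2 * 0.137 * 0.863 = 0.236462
Locus 5: 2 * 0.051 * 0.949 = 0.096798
Locus 6: 2 * 0.123 * 0.877 = 0.215742
Locus 7: 2 * 0.018 * 0.982 = 0.035352
Locus 8: 2 * 0.015 * 0.985 = 0.02955
Locus 9: 2 * 0.055 * 0.945 = 0.10395
Locus 10: 2 * 0.17 * 0.83 = 0.2822
Locus 11: 2 * 0.017 * 0.983 = 0.033422
Locus 12: 2 * 0.18 * 0.82 = 0.2952
RMP = 1.316e-11

1.316e-11


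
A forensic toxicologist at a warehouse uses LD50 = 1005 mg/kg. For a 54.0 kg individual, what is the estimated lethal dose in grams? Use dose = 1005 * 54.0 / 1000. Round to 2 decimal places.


Lethal dose calculation:
Lethal dose = LD50 * body_weight / 1000
= 1005 * 54.0 / 1000
= 54270 / 1000
= 54.27 g

54.27


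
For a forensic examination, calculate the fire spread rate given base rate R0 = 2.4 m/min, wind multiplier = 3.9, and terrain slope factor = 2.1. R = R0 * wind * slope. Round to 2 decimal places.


Fire spread rate calculation:
R = R0 * wind_factor * slope_factor
= 2.4 * 3.9 * 2.1
= 9.36 * 2.1
= 19.66 m/min

19.66


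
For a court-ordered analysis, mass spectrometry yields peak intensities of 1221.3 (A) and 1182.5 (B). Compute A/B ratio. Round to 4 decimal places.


Spectral peak ratio:
Peak A = 1221.3 counts
Peak B = 1182.5 counts
Ratio = 1221.3 / 1182.5 = 1.0328

1.0328


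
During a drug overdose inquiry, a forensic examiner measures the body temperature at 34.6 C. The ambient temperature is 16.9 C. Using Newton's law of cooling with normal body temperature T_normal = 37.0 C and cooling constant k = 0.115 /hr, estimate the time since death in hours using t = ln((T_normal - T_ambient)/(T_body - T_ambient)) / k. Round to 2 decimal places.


Using Newton's law of cooling:
t = ln((T_normal - T_ambient) / (T_body - T_ambient)) / k
T_normal - T_ambient = 20.1
T_body - T_ambient = 17.7
Ratio = 1.135593
ln(ratio) = 0.127155
t = 0.127155 / 0.115 = 1.11 hours

1.11


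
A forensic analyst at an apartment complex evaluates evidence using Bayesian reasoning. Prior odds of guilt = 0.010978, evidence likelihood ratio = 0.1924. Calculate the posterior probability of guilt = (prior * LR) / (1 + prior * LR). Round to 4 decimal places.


Bayesian evidence evaluation:
Posterior odds = prior_odds * LR = 0.010978 * 0.1924 = 0.002112167
Posterior probability = posterior_odds / (1 + posterior_odds)
= 0.002112167 / (1 + 0.002112167)
= 0.002112167 / 1.002112167
= 0.0021

0.0021


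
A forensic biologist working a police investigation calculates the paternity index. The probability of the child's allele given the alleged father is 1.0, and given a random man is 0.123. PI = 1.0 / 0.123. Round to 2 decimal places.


Paternity Index calculation:
PI = P(allele|father) / P(allele|random)
PI = 1.0 / 0.123
PI = 8.13

8.13


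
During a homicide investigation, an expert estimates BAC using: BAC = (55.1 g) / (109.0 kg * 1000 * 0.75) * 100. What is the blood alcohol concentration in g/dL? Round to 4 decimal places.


Applying the Widmark formula:
BAC = (dose_g / (body_wt * 1000 * r)) * 100
Denominator = 109.0 * 1000 * 0.75 = 81750
BAC = (55.1 / 81750) * 100
BAC = 0.0674 g/dL

0.0674


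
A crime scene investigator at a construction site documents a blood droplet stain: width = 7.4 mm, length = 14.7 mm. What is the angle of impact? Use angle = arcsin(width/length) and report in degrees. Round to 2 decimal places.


Blood spatter impact angle calculation:
width / length = 7.4 / 14.7 = 0.503401
angle = arcsin(0.503401)
angle = 30.23 degrees

30.23


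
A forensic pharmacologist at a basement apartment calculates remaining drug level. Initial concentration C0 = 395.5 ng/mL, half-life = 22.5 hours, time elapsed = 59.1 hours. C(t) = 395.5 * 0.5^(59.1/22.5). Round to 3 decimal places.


Drug concentration decay:
Number of half-lives = t / t_half = 59.1 / 22.5 = 2.626667
Decay factor = 0.5^2.626667 = 0.16191774
C(t) = 395.5 * 0.16191774 = 64.038 ng/mL

64.038


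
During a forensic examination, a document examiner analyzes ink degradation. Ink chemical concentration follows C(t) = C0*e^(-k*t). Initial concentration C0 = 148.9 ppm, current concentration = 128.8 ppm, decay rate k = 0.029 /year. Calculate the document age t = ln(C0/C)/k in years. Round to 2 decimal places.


Document age estimation:
C0/C = 148.9 / 128.8 = 1.156056
ln(C0/C) = 0.145014
t = 0.145014 / 0.029 = 5.00 years

5.00


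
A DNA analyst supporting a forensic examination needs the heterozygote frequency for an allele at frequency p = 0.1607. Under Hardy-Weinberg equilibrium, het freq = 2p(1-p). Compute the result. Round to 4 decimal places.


Hardy-Weinberg heterozygote frequency:
q = 1 - p = 1 - 0.1607 = 0.8393
2pq = 2 * 0.1607 * 0.8393 = 0.2698

0.2698


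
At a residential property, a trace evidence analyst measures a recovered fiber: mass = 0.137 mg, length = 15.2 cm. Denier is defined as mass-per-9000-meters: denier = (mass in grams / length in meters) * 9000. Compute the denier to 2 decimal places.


Denier calculation:
Mass in grams = 0.137 mg / 1000 = 0.000137 g
Length in meters = 15.2 cm / 100 = 0.152 m
Linear density = mass / length = 0.000137 / 0.152 = 0.00090132 g/m
Denier = (g/m) * 9000 = 0.00090132 * 9000 = 8.11

8.11


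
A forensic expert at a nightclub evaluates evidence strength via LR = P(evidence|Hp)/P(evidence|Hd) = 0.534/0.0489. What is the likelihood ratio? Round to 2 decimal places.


Likelihood ratio calculation:
LR = P(E|Hp) / P(E|Hd)
LR = 0.534 / 0.0489
LR = 10.92

10.92


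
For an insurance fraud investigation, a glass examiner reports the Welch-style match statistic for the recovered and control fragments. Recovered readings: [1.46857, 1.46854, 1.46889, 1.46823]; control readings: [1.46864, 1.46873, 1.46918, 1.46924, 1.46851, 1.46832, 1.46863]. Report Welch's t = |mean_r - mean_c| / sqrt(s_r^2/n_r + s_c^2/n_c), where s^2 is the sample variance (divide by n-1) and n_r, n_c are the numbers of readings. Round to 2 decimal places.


Welch's t-criterion for glass RI comparison:
Recovered mean = sum / n_r = 5.87423 / 4 = 1.4685575
Control mean = sum / n_c = 10.28125 / 7 = 1.46875
Recovered sample variance s_r^2 = 7.27583e-08
Control sample variance s_c^2 = 1.15733e-07
Welch SE (unpooled) = sqrt(s_r^2/n_r + s_c^2/n_c) = sqrt(1.81896e-08 + 1.65333e-08) = sqrt(3.47229e-08) = 0.000186341
|mean_r - mean_c| = 0.0001925
t = 0.0001925 / 0.000186341 = 1.03

1.03


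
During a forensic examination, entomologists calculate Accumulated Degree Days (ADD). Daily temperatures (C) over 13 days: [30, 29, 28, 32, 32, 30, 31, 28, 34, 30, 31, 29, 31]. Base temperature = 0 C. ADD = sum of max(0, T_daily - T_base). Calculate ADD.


Computing ADD day by day:
Day 1: max(0, 30 - 0) = 30
Day 2: max(0, 29 - 0) = 29
Day 3: max(0, 28 - 0) = 28
Day 4: max(0, 32 - 0) = 32
Day 5: max(0, 32 - 0) = 32
Day 6: max(0, 30 - 0) = 30
Day 7: max(0, 31 - 0) = 31
Day 8: max(0, 28 - 0) = 28
Day 9: max(0, 34 - 0) = 34
Day 10: max(0, 30 - 0) = 30
Day 11: max(0, 31 - 0) = 31
Day 12: max(0, 29 - 0) = 29
Day 13: max(0, 31 - 0) = 31
Total ADD = 395

395


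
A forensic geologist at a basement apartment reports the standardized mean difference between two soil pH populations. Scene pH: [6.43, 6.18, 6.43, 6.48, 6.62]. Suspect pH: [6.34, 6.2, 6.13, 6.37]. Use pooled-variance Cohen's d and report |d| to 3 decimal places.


Pooled-variance Cohen's d for soil pH comparison:
Scene mean = 32.14 / 5 = 6.428
Suspect mean = 25.04 / 4 = 6.26
Scene sample variance s_s^2 = 0.02527
Suspect sample variance s_c^2 = 0.013
Pooled variance = ((n_s-1)*s_s^2 + (n_c-1)*s_c^2) / (n_s + n_c - 2) = 0.020011
Pooled SD = sqrt(0.020011) = 0.14146
Mean difference = 0.168
|d| = |0.168| / 0.14146 = 1.188

1.188


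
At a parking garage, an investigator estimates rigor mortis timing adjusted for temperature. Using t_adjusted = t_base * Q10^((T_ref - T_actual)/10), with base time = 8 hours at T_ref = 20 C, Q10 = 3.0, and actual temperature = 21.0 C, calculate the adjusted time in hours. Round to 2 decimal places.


Rigor mortis time adjustment:
Exponent = (T_ref - T_actual) / 10 = (20 - 21.0) / 10 = -0.1
Q10 factor = 3.0^-0.1 = 0.89596
t_adjusted = 8 * 0.89596 = 7.17 hours

7.17


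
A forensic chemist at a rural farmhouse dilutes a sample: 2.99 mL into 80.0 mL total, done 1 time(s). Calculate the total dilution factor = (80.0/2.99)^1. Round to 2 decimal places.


Dilution factor calculation:
Single dilution = V_total / V_sample = 80.0 / 2.99 ≈ 26.755853
Number of dilutions = 1
Total DF = (80.0 / 2.99)^1 (full precision, rounded at the end) = 26.76

26.76


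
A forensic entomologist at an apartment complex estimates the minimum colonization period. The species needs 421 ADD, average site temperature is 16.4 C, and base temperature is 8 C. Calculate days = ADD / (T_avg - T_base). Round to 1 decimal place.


Insect development time:
Effective temperature = avg_temp - T_base = 16.4 - 8 = 8.4 C
Days = ADD / effective_temp = 421 / 8.4 = 50.1 days

50.1


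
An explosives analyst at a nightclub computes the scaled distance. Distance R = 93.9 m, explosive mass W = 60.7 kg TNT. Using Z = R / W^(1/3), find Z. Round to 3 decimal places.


Scaled distance calculation:
W^(1/3) = 60.7^(1/3) = 3.930033
Z = R / W^(1/3) = 93.9 / 3.930033
Z = 23.893 m/kg^(1/3)

23.893


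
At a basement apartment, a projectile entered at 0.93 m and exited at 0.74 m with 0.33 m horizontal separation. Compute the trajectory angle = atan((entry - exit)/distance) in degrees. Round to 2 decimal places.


Bullet trajectory angle:
Height difference = 0.93 - 0.74 = 0.19 m
angle = atan(0.19 / 0.33)
angle = atan(0.575758)
angle = 29.93 degrees

29.93


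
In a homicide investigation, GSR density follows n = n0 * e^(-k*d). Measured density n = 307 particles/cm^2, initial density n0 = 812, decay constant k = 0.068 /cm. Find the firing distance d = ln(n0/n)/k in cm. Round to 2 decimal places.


GSR distance calculation:
n0/n = 812 / 307 = 2.644951
ln(n0/n) = 0.972653
d = 0.972653 / 0.068 = 14.30 cm

14.30


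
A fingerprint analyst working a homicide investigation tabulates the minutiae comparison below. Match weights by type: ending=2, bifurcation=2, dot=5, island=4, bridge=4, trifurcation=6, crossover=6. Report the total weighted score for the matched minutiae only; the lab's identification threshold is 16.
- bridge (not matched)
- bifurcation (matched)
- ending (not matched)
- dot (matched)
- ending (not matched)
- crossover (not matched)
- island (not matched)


Weighted minutiae match score:
  bridge: not matched, +0
  bifurcation: matched, +2 (running total 2)
  ending: not matched, +0
  dot: matched, +5 (running total 7)
  ending: not matched, +0
  crossover: not matched, +0
  island: not matched, +0
Total score = 7
Threshold = 16; verdict = inconclusive

7


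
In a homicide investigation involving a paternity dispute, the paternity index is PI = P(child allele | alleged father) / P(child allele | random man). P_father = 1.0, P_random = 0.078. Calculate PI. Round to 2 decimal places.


Paternity Index calculation:
PI = P(allele|father) / P(allele|random)
PI = 1.0 / 0.078
PI = 12.82

12.82


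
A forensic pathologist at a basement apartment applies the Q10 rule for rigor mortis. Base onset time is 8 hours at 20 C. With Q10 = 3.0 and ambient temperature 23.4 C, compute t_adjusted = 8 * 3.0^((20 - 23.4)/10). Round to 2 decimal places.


Rigor mortis time adjustment:
Exponent = (T_ref - T_actual) / 10 = (20 - 23.4) / 10 = -0.34
Q10 factor = 3.0^-0.34 = 0.6883
t_adjusted = 8 * 0.6883 = 5.51 hours

5.51


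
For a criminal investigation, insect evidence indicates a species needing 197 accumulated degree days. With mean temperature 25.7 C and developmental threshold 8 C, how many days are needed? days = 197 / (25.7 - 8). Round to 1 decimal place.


Insect development time:
Effective temperature = avg_temp - T_base = 25.7 - 8 = 17.7 C
Days = ADD / effective_temp = 197 / 17.7 = 11.1 days

11.1


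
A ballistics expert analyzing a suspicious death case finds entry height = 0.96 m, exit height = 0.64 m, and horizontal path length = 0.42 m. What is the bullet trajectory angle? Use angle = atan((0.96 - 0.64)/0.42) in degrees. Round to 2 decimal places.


Bullet trajectory angle:
Height difference = 0.96 - 0.64 = 0.32 m
angle = atan(0.32 / 0.42)
angle = atan(0.761905)
angle = 37.30 degrees

37.30
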